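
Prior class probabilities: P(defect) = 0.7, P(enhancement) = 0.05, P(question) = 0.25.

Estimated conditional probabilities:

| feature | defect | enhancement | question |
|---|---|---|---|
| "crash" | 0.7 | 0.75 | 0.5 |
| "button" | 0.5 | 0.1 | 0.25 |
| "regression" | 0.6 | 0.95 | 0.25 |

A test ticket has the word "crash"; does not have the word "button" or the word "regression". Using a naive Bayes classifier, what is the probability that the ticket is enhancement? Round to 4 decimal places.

0.0099

defect: 0.7 × 0.7 × (1−0.5) × (1−0.6) = 0.098
enhancement: 0.05 × 0.75 × (1−0.1) × (1−0.95) = 0.0016875
question: 0.25 × 0.5 × (1−0.25) × (1−0.25) = 0.0703125
P(enhancement | x) = 0.0016875 / 0.17 ≈ 0.0099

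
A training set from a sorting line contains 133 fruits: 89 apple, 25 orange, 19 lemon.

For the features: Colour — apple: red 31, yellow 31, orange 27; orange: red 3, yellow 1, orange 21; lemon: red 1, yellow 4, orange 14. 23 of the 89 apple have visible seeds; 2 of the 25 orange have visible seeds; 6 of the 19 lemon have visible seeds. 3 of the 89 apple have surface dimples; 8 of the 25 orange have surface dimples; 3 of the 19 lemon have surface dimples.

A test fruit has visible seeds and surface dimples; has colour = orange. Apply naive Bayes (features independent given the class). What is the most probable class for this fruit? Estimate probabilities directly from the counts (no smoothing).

apple: (89/133) × (27/89) × (23/89) × (3/89) ≈ 0.0017684
orange: (25/133) × (21/25) × (2/25) × (8/25) ≈ 0.00404211
lemon: (19/133) × (14/19) × (6/19) × (3/19) ≈ 0.00524858
Highest score → lemon.

lemon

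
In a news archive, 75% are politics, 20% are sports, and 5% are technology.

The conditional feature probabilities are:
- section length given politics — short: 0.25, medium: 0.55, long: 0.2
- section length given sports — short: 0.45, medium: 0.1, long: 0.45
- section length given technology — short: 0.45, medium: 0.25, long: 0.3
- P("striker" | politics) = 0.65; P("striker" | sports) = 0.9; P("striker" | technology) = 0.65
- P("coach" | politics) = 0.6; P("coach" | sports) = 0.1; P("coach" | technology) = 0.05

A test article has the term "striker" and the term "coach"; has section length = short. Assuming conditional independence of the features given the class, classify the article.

politics: 0.75 × 0.25 × 0.65 × 0.6 = 0.073125
sports: 0.2 × 0.45 × 0.9 × 0.1 = 0.0081
technology: 0.05 × 0.45 × 0.65 × 0.05 = 0.00073125
Highest score → politics.

politics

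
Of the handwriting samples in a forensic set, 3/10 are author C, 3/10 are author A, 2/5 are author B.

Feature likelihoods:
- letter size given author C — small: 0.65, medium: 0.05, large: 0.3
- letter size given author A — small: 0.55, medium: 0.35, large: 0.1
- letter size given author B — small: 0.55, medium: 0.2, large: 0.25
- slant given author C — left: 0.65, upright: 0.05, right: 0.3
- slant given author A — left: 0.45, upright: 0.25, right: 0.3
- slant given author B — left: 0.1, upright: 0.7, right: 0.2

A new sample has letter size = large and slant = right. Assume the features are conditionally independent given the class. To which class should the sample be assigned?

author C: 0.3 × 0.3 × 0.3 = 0.027
author A: 0.3 × 0.1 × 0.3 = 0.009
author B: 0.4 × 0.25 × 0.2 = 0.02
Highest score → author C.

author C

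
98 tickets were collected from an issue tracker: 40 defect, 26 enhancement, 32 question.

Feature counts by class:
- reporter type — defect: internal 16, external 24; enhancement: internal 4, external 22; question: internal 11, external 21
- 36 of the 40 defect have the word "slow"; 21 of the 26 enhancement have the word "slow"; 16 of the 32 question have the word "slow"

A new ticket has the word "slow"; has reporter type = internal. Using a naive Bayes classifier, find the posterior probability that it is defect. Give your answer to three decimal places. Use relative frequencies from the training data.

defect: (40/98) × (16/40) × (36/40) ≈ 0.146939
enhancement: (26/98) × (4/26) × (21/26) ≈ 0.032967
question: (32/98) × (11/32) × (16/32) ≈ 0.0561224
P(defect | x) = 0.146939 / 0.2360284 ≈ 0.623

0.623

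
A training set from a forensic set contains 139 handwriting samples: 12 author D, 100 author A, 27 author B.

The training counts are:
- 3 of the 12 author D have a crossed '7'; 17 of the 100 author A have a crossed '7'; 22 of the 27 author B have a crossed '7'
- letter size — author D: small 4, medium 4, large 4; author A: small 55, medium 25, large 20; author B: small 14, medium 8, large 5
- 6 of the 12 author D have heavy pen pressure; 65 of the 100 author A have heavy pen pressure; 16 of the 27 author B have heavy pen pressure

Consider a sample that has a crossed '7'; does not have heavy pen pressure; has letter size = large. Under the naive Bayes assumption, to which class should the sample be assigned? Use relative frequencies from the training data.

author B

author D: (12/139) × (3/12) × (4/12) × (6/12) ≈ 0.00359712
author A: (100/139) × (17/100) × (20/100) × (35/100) ≈ 0.00856115
author B: (27/139) × (22/27) × (5/27) × (11/27) ≈ 0.0119411
Highest score → author B.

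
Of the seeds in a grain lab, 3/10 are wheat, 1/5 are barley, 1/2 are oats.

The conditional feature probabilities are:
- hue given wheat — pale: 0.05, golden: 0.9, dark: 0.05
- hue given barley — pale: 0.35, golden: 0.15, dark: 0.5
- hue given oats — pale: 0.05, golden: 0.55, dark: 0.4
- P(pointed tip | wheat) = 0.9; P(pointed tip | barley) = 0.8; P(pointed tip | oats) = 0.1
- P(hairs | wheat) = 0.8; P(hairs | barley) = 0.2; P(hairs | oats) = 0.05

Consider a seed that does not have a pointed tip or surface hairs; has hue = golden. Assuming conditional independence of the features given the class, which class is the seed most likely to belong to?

oats

wheat: 0.3 × 0.9 × (1−0.9) × (1−0.8) = 0.0054
barley: 0.2 × 0.15 × (1−0.8) × (1−0.2) = 0.0048
oats: 0.5 × 0.55 × (1−0.1) × (1−0.05) = 0.235125
Highest score → oats.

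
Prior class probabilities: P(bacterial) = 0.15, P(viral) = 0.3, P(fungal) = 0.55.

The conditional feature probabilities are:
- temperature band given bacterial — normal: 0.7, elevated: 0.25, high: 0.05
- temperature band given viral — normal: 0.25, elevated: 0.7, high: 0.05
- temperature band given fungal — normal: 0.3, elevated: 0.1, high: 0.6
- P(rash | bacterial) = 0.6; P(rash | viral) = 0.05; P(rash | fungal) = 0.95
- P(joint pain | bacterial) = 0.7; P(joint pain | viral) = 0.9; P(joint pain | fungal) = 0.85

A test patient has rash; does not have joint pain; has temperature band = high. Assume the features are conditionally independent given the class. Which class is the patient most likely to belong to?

fungal

bacterial: 0.15 × 0.05 × 0.6 × (1−0.7) = 0.00135
viral: 0.3 × 0.05 × 0.05 × (1−0.9) = 0.000075
fungal: 0.55 × 0.6 × 0.95 × (1−0.85) = 0.047025
Highest score → fungal.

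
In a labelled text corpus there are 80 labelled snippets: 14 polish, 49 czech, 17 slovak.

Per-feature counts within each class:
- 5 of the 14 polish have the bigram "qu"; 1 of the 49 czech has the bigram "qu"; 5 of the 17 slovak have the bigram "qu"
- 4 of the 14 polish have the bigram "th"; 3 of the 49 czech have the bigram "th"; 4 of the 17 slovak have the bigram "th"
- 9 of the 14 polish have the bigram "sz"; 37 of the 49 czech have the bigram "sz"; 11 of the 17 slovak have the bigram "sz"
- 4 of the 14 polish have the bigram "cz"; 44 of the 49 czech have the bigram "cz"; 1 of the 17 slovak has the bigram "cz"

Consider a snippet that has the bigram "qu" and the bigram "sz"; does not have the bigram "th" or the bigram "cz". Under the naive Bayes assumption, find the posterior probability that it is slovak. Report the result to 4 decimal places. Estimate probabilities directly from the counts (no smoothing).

polish: (14/80) × (5/14) × (10/14) × (9/14) × (10/14) ≈ 0.0204993
czech: (49/80) × (1/49) × (46/49) × (37/49) × (5/49) ≈ 0.000904173
slovak: (17/80) × (5/17) × (13/17) × (11/17) × (16/17) ≈ 0.0291065
P(slovak | x) = 0.0291065 / 0.050509973 ≈ 0.5763

0.5763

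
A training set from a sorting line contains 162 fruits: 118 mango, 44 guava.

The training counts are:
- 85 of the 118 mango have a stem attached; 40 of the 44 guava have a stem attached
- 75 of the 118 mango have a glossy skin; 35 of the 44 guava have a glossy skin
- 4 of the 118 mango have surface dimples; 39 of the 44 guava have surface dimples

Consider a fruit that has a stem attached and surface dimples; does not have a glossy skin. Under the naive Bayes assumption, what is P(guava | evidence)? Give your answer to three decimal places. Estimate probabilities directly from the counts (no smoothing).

mango: (118/162) × (85/118) × (43/118) × (4/118) ≈ 0.00648139
guava: (44/162) × (40/44) × (9/44) × (39/44) ≈ 0.0447658
P(guava | x) = 0.0447658 / 0.05124719 ≈ 0.874

0.874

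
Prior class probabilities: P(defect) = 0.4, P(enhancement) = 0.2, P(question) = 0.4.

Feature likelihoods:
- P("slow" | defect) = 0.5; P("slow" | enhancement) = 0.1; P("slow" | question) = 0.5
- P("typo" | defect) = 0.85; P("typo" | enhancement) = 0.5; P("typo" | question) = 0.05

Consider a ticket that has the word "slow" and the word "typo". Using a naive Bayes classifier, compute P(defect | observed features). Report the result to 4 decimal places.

defect: 0.4 × 0.5 × 0.85 = 0.17
enhancement: 0.2 × 0.1 × 0.5 = 0.01
question: 0.4 × 0.5 × 0.05 = 0.01
P(defect | x) = 0.17 / 0.19 ≈ 0.8947

0.8947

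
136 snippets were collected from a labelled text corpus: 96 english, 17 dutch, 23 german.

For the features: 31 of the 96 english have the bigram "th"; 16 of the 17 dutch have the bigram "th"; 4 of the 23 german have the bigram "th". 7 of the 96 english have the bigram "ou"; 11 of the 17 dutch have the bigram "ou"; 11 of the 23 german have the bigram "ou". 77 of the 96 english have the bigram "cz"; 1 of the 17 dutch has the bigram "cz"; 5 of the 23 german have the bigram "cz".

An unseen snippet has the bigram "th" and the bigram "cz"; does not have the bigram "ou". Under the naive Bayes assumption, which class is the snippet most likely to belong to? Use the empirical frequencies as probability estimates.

english

english: (96/136) × (31/96) × (89/96) × (77/96) ≈ 0.169497
dutch: (17/136) × (16/17) × (6/17) × (1/17) ≈ 0.0024425
german: (23/136) × (4/23) × (12/23) × (5/23) ≈ 0.00333593
Highest score → english.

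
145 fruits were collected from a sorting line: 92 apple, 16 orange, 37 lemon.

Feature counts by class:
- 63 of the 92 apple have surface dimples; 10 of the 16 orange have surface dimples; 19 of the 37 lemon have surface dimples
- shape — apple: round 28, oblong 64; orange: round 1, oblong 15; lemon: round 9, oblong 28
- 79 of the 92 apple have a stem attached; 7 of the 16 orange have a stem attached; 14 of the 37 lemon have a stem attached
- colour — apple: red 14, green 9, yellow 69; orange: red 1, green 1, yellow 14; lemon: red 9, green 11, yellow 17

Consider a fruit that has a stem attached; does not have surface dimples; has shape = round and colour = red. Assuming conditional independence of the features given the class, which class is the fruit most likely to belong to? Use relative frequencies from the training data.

apple

apple: (92/145) × (29/92) × (28/92) × (79/92) × (14/92) ≈ 0.00795389
orange: (16/145) × (6/16) × (1/16) × (7/16) × (1/16) ≈ 0.0000707166
lemon: (37/145) × (18/37) × (9/37) × (14/37) × (9/37) ≈ 0.00277915
Highest score → apple.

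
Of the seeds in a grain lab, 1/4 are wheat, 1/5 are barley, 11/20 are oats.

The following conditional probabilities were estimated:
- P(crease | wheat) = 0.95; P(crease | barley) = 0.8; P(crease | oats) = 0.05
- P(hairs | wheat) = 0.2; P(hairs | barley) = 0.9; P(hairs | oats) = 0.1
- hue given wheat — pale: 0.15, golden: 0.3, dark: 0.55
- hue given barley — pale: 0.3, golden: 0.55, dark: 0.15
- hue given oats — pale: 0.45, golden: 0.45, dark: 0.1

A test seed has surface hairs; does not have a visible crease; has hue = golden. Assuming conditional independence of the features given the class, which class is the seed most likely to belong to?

wheat: 0.25 × (1−0.95) × 0.2 × 0.3 = 0.00075
barley: 0.2 × (1−0.8) × 0.9 × 0.55 = 0.0198
oats: 0.55 × (1−0.05) × 0.1 × 0.45 = 0.0235125
Highest score → oats.

oats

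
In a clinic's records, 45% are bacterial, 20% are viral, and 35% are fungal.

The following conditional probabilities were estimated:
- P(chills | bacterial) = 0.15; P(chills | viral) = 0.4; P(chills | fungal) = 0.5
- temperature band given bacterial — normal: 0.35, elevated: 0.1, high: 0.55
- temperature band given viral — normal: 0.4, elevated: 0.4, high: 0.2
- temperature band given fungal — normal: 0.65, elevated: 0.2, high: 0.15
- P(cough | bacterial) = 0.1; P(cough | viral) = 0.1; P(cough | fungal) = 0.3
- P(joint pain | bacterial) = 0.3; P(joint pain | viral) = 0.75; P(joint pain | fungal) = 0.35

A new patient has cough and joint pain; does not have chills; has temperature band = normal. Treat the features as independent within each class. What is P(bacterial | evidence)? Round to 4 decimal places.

bacterial: 0.45 × (1−0.15) × 0.35 × 0.1 × 0.3 = 0.00401625
viral: 0.2 × (1−0.4) × 0.4 × 0.1 × 0.75 = 0.0036
fungal: 0.35 × (1−0.5) × 0.65 × 0.3 × 0.35 = 0.01194375
P(bacterial | x) = 0.00401625 / 0.01956 ≈ 0.2053

0.2053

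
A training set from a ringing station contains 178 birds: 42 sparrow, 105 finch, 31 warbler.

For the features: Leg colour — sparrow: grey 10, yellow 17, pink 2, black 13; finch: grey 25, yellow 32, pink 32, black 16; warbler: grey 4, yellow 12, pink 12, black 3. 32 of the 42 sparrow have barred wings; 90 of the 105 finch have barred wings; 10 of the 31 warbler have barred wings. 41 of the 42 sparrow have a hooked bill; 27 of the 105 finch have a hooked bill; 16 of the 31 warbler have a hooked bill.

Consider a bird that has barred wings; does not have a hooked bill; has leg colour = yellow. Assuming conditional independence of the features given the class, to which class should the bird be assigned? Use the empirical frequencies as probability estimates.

sparrow: (42/178) × (17/42) × (32/42) × (1/42) ≈ 0.00173253
finch: (105/178) × (32/105) × (90/105) × (78/105) ≈ 0.114469
warbler: (31/178) × (12/31) × (10/31) × (15/31) ≈ 0.0105227
Highest score → finch.

finch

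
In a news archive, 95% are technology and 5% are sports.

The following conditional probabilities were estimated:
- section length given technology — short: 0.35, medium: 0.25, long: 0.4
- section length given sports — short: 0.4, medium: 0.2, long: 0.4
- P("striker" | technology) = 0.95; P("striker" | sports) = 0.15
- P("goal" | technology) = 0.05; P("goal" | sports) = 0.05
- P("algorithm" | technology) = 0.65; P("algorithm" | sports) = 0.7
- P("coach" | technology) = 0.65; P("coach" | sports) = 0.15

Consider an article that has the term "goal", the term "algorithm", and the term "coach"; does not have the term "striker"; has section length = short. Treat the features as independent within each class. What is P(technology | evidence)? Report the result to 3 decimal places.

technology: 0.95 × 0.35 × (1−0.95) × 0.05 × 0.65 × 0.65 = 0.000351203125
sports: 0.05 × 0.4 × (1−0.15) × 0.05 × 0.7 × 0.15 = 0.00008925
P(technology | x) = 0.000351203125 / 0.000440453125 ≈ 0.797

0.797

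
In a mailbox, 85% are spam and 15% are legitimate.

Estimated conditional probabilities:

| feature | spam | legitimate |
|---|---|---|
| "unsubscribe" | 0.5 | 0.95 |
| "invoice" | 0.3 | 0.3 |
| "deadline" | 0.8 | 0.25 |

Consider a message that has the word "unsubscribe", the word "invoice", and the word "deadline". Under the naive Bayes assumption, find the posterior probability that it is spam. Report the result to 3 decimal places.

spam: 0.85 × 0.5 × 0.3 × 0.8 = 0.102
legitimate: 0.15 × 0.95 × 0.3 × 0.25 = 0.0106875
P(spam | x) = 0.102 / 0.1126875 ≈ 0.905

0.905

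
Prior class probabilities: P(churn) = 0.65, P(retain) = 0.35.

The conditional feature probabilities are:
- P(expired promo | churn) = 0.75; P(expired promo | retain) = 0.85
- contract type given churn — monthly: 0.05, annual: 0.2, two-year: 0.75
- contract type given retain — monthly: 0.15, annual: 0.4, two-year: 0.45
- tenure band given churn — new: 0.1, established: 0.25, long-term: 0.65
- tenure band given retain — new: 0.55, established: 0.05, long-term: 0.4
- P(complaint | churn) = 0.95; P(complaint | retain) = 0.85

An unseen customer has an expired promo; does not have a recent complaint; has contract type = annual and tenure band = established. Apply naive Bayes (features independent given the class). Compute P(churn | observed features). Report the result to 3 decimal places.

0.577

churn: 0.65 × 0.75 × 0.2 × 0.25 × (1−0.95) = 0.00121875
retain: 0.35 × 0.85 × 0.4 × 0.05 × (1−0.85) = 0.0008925
P(churn | x) = 0.00121875 / 0.00211125 ≈ 0.577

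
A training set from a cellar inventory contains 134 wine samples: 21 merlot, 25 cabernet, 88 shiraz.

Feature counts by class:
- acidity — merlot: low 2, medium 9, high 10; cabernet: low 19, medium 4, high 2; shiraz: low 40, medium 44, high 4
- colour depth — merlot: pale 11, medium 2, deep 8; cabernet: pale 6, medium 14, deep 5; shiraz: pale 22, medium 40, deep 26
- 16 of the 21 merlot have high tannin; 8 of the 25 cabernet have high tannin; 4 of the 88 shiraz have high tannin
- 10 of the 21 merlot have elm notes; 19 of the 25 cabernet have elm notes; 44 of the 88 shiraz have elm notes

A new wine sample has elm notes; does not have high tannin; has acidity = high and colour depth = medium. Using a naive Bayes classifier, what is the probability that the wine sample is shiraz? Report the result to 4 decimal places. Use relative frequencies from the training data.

0.5582

merlot: (21/134) × (10/21) × (2/21) × (5/21) × (10/21) ≈ 0.000805819
cabernet: (25/134) × (2/25) × (14/25) × (17/25) × (19/25) ≈ 0.00431952
shiraz: (88/134) × (4/88) × (40/88) × (84/88) × (44/88) ≈ 0.00647589
P(shiraz | x) = 0.00647589 / 0.011601229 ≈ 0.5582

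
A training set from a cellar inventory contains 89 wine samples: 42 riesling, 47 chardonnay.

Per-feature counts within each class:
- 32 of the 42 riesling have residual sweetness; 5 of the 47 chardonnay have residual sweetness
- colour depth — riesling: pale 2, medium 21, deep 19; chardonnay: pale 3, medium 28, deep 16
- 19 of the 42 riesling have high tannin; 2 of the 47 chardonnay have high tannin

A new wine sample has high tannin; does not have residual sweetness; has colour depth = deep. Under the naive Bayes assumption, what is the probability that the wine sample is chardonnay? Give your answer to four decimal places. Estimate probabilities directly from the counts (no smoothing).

riesling: (42/89) × (10/42) × (19/42) × (19/42) ≈ 0.0229942
chardonnay: (47/89) × (42/47) × (16/47) × (2/47) ≈ 0.00683618
P(chardonnay | x) = 0.00683618 / 0.02983038 ≈ 0.2292

0.2292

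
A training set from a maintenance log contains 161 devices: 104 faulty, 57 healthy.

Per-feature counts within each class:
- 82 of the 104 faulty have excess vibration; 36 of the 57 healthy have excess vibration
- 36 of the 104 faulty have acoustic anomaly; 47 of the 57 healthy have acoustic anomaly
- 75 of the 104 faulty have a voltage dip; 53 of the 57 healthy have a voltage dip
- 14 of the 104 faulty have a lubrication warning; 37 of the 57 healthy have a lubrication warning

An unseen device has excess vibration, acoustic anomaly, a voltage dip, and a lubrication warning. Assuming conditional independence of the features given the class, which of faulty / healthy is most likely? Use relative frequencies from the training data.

faulty: (104/161) × (82/104) × (36/104) × (75/104) × (14/104) ≈ 0.0171151
healthy: (57/161) × (36/57) × (47/57) × (53/57) × (37/57) ≈ 0.111283
Highest score → healthy.

healthy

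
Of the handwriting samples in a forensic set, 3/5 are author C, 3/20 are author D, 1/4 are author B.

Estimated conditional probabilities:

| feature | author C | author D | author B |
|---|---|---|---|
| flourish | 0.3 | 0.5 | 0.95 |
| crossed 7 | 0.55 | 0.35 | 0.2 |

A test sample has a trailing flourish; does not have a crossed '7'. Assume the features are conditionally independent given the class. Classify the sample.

author C: 0.6 × 0.3 × (1−0.55) = 0.081
author D: 0.15 × 0.5 × (1−0.35) = 0.04875
author B: 0.25 × 0.95 × (1−0.2) = 0.19
Highest score → author B.

author B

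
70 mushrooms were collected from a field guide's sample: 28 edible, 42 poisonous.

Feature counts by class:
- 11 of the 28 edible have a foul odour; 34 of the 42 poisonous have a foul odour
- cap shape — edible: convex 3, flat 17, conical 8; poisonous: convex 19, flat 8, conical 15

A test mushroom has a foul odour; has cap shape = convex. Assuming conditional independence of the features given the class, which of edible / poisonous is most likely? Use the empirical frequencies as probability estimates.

poisonous

edible: (28/70) × (11/28) × (3/28) ≈ 0.0168367
poisonous: (42/70) × (34/42) × (19/42) ≈ 0.219728
Highest score → poisonous.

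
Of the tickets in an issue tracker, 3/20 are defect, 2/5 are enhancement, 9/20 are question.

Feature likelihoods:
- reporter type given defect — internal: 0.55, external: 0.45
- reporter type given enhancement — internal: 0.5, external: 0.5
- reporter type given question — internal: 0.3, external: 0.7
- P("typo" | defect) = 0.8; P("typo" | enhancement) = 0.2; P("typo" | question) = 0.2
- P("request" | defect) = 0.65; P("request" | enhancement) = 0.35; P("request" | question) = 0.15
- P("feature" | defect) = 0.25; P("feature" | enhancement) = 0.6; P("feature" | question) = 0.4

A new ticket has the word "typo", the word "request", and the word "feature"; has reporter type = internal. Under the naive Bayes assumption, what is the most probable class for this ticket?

defect: 0.15 × 0.55 × 0.8 × 0.65 × 0.25 = 0.010725
enhancement: 0.4 × 0.5 × 0.2 × 0.35 × 0.6 = 0.0084
question: 0.45 × 0.3 × 0.2 × 0.15 × 0.4 = 0.00162
Highest score → defect.

defect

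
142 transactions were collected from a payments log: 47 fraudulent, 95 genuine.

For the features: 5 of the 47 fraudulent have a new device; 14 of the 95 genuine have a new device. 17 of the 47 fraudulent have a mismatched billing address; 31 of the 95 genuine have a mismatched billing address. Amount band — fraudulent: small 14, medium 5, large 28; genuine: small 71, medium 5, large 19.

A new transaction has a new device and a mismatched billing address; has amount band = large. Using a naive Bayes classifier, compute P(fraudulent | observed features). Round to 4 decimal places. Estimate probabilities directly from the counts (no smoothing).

fraudulent: (47/142) × (5/47) × (17/47) × (28/47) ≈ 0.0075874
genuine: (95/142) × (14/95) × (31/95) × (19/95) ≈ 0.0064344
P(fraudulent | x) = 0.0075874 / 0.0140218 ≈ 0.5411

0.5411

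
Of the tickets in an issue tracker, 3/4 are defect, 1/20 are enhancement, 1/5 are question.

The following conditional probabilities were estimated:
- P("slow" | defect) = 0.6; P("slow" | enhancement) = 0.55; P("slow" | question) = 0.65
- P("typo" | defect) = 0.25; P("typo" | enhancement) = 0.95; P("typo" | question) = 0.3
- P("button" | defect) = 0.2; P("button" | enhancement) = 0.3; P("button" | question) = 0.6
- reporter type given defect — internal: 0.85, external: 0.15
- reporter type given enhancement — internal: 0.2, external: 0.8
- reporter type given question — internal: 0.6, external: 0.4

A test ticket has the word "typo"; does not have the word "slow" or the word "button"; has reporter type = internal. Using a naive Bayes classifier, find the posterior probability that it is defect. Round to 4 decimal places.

defect: 0.75 × (1−0.6) × 0.25 × (1−0.2) × 0.85 = 0.051
enhancement: 0.05 × (1−0.55) × 0.95 × (1−0.3) × 0.2 = 0.0029925
question: 0.2 × (1−0.65) × 0.3 × (1−0.6) × 0.6 = 0.00504
P(defect | x) = 0.051 / 0.0590325 ≈ 0.8639

0.8639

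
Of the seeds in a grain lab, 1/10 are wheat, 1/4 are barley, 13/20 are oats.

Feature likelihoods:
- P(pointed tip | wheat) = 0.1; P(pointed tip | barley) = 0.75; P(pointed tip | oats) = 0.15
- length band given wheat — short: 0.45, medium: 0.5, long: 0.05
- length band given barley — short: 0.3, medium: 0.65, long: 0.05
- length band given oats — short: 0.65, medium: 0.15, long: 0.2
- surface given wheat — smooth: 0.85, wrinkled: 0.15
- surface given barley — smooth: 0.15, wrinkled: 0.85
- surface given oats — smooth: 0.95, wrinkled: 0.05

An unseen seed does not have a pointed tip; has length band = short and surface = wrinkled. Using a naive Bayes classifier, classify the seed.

wheat: 0.1 × (1−0.1) × 0.45 × 0.15 = 0.006075
barley: 0.25 × (1−0.75) × 0.3 × 0.85 = 0.0159375
oats: 0.65 × (1−0.15) × 0.65 × 0.05 = 0.01795625
Highest score → oats.

oats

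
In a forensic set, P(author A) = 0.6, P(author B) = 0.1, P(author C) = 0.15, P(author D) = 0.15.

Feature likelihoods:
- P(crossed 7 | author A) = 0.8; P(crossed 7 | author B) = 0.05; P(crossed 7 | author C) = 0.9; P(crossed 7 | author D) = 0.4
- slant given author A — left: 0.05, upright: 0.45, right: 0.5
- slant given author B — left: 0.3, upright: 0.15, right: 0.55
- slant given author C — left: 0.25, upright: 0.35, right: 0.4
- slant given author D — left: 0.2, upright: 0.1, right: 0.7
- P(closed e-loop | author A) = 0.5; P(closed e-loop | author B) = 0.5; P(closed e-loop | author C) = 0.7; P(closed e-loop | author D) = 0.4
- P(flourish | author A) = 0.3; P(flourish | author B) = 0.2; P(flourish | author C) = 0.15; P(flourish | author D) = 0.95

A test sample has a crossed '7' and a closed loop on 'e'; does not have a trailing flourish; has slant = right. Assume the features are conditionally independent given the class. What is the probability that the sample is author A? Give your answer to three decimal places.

author A: 0.6 × 0.8 × 0.5 × 0.5 × (1−0.3) = 0.084
author B: 0.1 × 0.05 × 0.55 × 0.5 × (1−0.2) = 0.0011
author C: 0.15 × 0.9 × 0.4 × 0.7 × (1−0.15) = 0.03213
author D: 0.15 × 0.4 × 0.7 × 0.4 × (1−0.95) = 0.00084
P(author A | x) = 0.084 / 0.11807 ≈ 0.711

0.711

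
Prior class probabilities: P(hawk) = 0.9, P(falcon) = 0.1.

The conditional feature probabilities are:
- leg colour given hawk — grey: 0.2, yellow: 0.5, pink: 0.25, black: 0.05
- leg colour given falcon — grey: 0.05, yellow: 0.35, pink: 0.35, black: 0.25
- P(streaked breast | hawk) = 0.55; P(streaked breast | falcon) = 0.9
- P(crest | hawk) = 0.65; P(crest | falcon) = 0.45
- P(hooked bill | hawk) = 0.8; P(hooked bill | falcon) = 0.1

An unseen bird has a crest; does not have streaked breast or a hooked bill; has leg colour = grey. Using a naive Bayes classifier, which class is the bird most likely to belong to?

hawk

hawk: 0.9 × 0.2 × (1−0.55) × 0.65 × (1−0.8) = 0.01053
falcon: 0.1 × 0.05 × (1−0.9) × 0.45 × (1−0.1) = 0.0002025
Highest score → hawk.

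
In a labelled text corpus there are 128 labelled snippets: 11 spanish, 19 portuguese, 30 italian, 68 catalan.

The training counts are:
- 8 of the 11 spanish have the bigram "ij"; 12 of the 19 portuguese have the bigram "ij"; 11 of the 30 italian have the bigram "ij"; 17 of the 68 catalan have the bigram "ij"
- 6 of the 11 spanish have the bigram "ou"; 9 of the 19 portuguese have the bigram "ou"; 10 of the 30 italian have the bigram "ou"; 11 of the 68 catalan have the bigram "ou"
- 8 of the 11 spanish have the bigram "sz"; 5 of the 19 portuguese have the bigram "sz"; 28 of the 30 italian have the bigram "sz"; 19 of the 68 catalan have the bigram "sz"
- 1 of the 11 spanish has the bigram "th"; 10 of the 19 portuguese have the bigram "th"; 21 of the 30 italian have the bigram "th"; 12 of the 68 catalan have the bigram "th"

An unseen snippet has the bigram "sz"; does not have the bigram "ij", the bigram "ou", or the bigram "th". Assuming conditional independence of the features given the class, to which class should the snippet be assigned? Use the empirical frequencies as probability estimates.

catalan

spanish: (11/128) × (3/11) × (5/11) × (8/11) × (10/11) ≈ 0.00704358
portuguese: (19/128) × (7/19) × (10/19) × (5/19) × (9/19) ≈ 0.0035879
italian: (30/128) × (19/30) × (20/30) × (28/30) × (9/30) ≈ 0.0277083
catalan: (68/128) × (51/68) × (57/68) × (19/68) × (56/68) ≈ 0.0768511
Highest score → catalan.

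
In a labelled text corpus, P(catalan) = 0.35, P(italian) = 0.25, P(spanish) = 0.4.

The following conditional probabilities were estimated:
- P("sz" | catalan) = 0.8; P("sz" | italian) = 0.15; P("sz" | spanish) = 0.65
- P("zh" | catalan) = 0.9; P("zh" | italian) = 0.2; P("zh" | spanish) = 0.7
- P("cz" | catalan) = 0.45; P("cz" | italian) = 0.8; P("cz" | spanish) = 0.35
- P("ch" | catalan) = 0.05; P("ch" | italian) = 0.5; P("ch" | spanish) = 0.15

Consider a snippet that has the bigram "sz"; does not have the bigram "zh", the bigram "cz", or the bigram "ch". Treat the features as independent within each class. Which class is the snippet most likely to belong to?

catalan: 0.35 × 0.8 × (1−0.9) × (1−0.45) × (1−0.05) = 0.01463
italian: 0.25 × 0.15 × (1−0.2) × (1−0.8) × (1−0.5) = 0.003
spanish: 0.4 × 0.65 × (1−0.7) × (1−0.35) × (1−0.15) = 0.043095
Highest score → spanish.

spanish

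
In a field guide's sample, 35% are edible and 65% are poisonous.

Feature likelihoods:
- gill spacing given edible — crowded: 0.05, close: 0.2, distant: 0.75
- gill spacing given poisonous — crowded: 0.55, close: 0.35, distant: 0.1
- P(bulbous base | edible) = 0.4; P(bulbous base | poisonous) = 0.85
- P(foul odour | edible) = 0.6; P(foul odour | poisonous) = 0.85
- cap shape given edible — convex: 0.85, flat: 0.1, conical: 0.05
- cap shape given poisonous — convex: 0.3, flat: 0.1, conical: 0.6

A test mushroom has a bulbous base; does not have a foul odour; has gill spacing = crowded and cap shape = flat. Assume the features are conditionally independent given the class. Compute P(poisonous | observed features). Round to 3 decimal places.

edible: 0.35 × 0.05 × 0.4 × (1−0.6) × 0.1 = 0.00028
poisonous: 0.65 × 0.55 × 0.85 × (1−0.85) × 0.1 = 0.004558125
P(poisonous | x) = 0.004558125 / 0.004838125 ≈ 0.942

0.942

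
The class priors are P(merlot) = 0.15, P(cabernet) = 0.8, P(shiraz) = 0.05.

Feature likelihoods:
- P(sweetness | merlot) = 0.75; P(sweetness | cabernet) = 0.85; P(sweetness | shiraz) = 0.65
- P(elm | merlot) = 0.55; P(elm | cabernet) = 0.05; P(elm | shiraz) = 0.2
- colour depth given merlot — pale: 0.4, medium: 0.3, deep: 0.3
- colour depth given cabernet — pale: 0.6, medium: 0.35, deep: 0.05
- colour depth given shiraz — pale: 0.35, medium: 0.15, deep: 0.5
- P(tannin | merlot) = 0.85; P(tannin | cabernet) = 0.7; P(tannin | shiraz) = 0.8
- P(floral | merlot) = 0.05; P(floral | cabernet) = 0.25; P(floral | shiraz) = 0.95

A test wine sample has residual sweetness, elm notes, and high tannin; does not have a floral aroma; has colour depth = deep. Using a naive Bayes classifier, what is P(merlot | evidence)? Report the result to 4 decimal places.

merlot: 0.15 × 0.75 × 0.55 × 0.3 × 0.85 × (1−0.05) = 0.01498921875
cabernet: 0.8 × 0.85 × 0.05 × 0.05 × 0.7 × (1−0.25) = 0.0008925
shiraz: 0.05 × 0.65 × 0.2 × 0.5 × 0.8 × (1−0.95) = 0.00013
P(merlot | x) = 0.01498921875 / 0.01601171875 ≈ 0.9361

0.9361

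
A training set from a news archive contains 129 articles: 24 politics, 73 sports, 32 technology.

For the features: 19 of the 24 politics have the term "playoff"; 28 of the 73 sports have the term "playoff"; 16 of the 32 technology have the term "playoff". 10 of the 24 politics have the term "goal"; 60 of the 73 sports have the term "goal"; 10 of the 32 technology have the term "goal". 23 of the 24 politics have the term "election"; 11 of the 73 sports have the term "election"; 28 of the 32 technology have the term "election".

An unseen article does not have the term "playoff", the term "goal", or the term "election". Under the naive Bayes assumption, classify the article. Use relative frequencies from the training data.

politics: (24/129) × (5/24) × (14/24) × (1/24) ≈ 0.000942076
sports: (73/129) × (45/73) × (13/73) × (62/73) ≈ 0.0527609
technology: (32/129) × (16/32) × (22/32) × (4/32) ≈ 0.0106589
Highest score → sports.

sports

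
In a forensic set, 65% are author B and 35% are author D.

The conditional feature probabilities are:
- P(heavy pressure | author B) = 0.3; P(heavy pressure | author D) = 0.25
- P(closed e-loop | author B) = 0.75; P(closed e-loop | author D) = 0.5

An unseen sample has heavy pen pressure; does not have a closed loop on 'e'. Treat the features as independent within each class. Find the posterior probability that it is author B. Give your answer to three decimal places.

0.527

author B: 0.65 × 0.3 × (1−0.75) = 0.04875
author D: 0.35 × 0.25 × (1−0.5) = 0.04375
P(author B | x) = 0.04875 / 0.0925 ≈ 0.527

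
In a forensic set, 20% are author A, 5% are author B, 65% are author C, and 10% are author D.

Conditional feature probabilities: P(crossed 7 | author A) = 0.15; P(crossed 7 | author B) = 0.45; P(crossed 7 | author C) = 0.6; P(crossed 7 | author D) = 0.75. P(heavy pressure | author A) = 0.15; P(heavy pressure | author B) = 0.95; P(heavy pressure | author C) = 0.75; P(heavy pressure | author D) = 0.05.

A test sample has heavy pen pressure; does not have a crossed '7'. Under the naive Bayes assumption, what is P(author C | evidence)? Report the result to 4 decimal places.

0.7867

author A: 0.2 × (1−0.15) × 0.15 = 0.0255
author B: 0.05 × (1−0.45) × 0.95 = 0.026125
author C: 0.65 × (1−0.6) × 0.75 = 0.195
author D: 0.1 × (1−0.75) × 0.05 = 0.00125
P(author C | x) = 0.195 / 0.247875 ≈ 0.7867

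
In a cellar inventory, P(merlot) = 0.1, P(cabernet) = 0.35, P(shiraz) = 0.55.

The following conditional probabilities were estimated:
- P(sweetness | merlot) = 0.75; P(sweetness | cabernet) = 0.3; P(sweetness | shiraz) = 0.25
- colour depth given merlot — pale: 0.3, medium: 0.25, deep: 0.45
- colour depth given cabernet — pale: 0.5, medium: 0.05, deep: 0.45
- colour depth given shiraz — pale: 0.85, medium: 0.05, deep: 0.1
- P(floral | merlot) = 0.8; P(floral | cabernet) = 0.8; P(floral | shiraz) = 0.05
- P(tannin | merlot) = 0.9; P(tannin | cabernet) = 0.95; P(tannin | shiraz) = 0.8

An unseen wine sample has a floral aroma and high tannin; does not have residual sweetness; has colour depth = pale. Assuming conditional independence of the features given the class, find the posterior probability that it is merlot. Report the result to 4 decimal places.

merlot: 0.1 × (1−0.75) × 0.3 × 0.8 × 0.9 = 0.0054
cabernet: 0.35 × (1−0.3) × 0.5 × 0.8 × 0.95 = 0.0931
shiraz: 0.55 × (1−0.25) × 0.85 × 0.05 × 0.8 = 0.014025
P(merlot | x) = 0.0054 / 0.112525 ≈ 0.0480

0.0480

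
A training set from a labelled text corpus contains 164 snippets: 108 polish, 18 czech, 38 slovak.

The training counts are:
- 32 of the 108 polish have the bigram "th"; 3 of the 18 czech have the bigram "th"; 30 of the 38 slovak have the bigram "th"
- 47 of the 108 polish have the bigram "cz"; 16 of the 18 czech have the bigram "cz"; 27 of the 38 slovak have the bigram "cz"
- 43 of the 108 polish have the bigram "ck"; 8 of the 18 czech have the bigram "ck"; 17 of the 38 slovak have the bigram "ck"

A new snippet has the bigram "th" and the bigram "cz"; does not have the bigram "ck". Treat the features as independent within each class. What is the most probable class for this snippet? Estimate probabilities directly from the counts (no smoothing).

polish: (108/164) × (32/108) × (47/108) × (65/108) ≈ 0.0511058
czech: (18/164) × (3/18) × (16/18) × (10/18) ≈ 0.00903342
slovak: (38/164) × (30/38) × (27/38) × (21/38) ≈ 0.0718279
Highest score → slovak.

slovak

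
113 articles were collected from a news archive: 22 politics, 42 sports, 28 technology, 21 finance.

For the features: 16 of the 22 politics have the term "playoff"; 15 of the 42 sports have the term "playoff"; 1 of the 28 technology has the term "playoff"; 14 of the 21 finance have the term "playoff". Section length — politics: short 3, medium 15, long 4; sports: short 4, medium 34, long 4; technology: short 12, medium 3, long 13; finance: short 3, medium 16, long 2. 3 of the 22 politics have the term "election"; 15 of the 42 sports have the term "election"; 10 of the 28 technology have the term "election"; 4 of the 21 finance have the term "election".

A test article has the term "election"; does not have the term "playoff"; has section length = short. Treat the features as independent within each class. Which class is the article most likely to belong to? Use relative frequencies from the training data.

politics: (22/113) × (6/22) × (3/22) × (3/22) ≈ 0.000987347
sports: (42/113) × (27/42) × (4/42) × (15/42) ≈ 0.00812714
technology: (28/113) × (27/28) × (12/28) × (10/28) ≈ 0.0365722
finance: (21/113) × (7/21) × (3/21) × (4/21) ≈ 0.00168563
Highest score → technology.

technology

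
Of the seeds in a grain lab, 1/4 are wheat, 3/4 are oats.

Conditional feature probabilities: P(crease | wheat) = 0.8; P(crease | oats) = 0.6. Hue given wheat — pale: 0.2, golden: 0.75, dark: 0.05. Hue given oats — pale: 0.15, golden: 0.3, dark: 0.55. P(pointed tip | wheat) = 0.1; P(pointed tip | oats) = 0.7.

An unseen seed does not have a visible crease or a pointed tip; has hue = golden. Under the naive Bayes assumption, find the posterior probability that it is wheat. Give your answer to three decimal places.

0.556

wheat: 0.25 × (1−0.8) × 0.75 × (1−0.1) = 0.03375
oats: 0.75 × (1−0.6) × 0.3 × (1−0.7) = 0.027
P(wheat | x) = 0.03375 / 0.06075 ≈ 0.556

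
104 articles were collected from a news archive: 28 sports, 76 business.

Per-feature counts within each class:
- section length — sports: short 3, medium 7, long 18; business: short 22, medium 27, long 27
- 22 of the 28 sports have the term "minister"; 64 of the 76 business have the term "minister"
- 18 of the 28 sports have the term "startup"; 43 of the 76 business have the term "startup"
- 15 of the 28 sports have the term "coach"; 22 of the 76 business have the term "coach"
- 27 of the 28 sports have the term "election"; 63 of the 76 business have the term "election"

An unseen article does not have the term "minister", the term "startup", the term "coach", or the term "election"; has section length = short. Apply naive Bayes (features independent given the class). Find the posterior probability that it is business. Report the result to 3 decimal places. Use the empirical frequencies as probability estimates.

0.980

sports: (28/104) × (3/28) × (6/28) × (10/28) × (13/28) × (1/28) ≈ 0.0000366058
business: (76/104) × (22/76) × (12/76) × (33/76) × (54/76) × (13/76) ≈ 0.00176265
P(business | x) = 0.00176265 / 0.0017992558 ≈ 0.980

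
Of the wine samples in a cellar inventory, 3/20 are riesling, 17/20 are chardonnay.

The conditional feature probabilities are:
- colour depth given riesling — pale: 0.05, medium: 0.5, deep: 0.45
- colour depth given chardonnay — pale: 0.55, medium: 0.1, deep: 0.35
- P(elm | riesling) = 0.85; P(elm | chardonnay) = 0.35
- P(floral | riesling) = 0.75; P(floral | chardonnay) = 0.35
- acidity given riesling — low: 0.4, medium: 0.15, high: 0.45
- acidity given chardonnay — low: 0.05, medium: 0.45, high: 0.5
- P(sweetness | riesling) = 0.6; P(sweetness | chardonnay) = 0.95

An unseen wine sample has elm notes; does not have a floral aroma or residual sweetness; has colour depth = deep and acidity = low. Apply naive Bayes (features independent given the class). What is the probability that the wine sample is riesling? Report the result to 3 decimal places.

0.931

riesling: 0.15 × 0.45 × 0.85 × (1−0.75) × 0.4 × (1−0.6) = 0.002295
chardonnay: 0.85 × 0.35 × 0.35 × (1−0.35) × 0.05 × (1−0.95) = 0.000169203125
P(riesling | x) = 0.002295 / 0.002464203125 ≈ 0.931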